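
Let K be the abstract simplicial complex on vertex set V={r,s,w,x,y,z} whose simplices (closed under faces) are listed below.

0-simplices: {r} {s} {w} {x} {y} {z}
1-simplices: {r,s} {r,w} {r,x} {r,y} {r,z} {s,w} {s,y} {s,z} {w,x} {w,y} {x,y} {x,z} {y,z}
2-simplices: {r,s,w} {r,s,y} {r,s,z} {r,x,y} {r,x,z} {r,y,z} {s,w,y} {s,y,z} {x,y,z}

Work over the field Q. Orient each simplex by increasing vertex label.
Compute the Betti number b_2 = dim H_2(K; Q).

n_0=6 n_1=13 n_2=9  [Q]
∂1: piv[rs,rw,rx,ry,rz] rk=5  ker:sw,sy,sz,wx,wy,xy,xz,yz
∂2: piv[rsw,rsy,rsz,rxy,rxz,ryz,swy] rk=7  ker:syz,xyz
b_2=(9−7)−0=2

b_2=2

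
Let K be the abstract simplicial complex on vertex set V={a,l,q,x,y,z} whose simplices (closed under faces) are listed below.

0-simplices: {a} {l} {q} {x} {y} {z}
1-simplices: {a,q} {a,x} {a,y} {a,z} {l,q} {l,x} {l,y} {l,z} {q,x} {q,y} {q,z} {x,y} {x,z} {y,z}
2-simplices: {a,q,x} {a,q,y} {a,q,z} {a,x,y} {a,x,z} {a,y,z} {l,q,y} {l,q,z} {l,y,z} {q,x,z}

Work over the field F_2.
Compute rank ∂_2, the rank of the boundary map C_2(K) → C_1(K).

rank∂_2=8

n_0=6 n_1=14 n_2=10  [Z2]
∂1: piv[aq,ax,ay,az,lq] rk=5  ker:lx,ly,lz,qx,qy,qz,xy,xz,yz
∂2: piv[aqx,aqy,aqz,axy,axz,ayz,lqy,lqz] rk=8  ker:lyz,qxz
rk∂_2=8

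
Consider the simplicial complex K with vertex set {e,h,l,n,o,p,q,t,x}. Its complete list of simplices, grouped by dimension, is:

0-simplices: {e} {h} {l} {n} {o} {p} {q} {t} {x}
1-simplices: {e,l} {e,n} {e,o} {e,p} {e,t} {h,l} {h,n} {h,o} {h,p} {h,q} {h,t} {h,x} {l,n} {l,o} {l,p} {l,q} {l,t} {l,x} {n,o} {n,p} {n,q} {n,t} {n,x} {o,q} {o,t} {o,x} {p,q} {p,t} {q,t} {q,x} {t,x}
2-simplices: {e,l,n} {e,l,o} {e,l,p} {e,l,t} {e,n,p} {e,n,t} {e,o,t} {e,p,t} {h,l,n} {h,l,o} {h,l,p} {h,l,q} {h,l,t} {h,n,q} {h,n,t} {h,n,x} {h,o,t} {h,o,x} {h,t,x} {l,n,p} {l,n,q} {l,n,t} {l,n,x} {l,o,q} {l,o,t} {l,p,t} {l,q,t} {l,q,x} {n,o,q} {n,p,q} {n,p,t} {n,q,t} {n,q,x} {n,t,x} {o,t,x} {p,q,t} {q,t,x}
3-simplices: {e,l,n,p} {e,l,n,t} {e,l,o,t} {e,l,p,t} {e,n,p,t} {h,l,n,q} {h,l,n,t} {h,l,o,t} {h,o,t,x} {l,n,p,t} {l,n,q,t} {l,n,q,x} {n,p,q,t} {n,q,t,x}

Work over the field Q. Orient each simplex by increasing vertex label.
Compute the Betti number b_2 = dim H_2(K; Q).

n_0=9 n_1=31 n_2=37 n_3=14  [Q]
∂1: piv[el,en,eo,ep,et,hl,hq,hx] rk=8  ker:hn,ho,hp,ht,ln,lo,lp,lq,lt,lx,no,np,nq,nt,nx,oq,ot,ox,pq,pt,qt,qx,tx
∂2: piv[eln,elo,elp,elt,enp,ent,eot,ept,hln,hlo,hlp,hlq,hlt,hnq,hnx,hox,htx,lnx,loq,lqt,lqx,noq,npq] rk=23  ker:hnt,hot,lnp,lnq,lnt,lot,lpt,npt,nqt,nqx,ntx,otx,pqt,qtx
∂3: piv[elnp,elnt,elot,elpt,enpt,hlnq,hlnt,hlot,hotx,lnqt,lnqx,npqt,nqtx] rk=13  ker:lnpt
b_2=(37−23)−13=1

b_2=1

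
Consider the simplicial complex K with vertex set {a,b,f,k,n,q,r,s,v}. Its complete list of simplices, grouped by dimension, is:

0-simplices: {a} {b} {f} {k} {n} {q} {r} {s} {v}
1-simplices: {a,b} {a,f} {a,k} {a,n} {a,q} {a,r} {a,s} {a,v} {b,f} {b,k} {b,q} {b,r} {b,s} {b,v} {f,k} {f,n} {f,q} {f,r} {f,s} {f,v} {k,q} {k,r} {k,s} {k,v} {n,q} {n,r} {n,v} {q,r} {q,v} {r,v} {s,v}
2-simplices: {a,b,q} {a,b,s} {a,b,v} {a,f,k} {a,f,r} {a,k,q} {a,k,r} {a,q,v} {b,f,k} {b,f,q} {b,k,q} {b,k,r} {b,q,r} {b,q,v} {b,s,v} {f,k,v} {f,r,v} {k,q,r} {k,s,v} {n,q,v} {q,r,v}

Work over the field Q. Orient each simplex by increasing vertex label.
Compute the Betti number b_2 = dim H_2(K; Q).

n_0=9 n_1=31 n_2=21  [Q]
∂1: piv[ab,af,ak,an,aq,ar,as,av] rk=8  ker:bf,bk,bq,br,bs,bv,fk,fn,fq,fr,fs,fv,kq,kr,ks,kv,nq,nr,nv,qr,qv,rv,sv
∂2: piv[abq,abs,abv,afk,afr,akq,akr,aqv,bfk,bfq,bkq,bkr,bqr,bsv,fkv,frv,ksv,nqv,qrv] rk=19  ker:bqv,kqr
b_2=(21−19)−0=2

b_2=2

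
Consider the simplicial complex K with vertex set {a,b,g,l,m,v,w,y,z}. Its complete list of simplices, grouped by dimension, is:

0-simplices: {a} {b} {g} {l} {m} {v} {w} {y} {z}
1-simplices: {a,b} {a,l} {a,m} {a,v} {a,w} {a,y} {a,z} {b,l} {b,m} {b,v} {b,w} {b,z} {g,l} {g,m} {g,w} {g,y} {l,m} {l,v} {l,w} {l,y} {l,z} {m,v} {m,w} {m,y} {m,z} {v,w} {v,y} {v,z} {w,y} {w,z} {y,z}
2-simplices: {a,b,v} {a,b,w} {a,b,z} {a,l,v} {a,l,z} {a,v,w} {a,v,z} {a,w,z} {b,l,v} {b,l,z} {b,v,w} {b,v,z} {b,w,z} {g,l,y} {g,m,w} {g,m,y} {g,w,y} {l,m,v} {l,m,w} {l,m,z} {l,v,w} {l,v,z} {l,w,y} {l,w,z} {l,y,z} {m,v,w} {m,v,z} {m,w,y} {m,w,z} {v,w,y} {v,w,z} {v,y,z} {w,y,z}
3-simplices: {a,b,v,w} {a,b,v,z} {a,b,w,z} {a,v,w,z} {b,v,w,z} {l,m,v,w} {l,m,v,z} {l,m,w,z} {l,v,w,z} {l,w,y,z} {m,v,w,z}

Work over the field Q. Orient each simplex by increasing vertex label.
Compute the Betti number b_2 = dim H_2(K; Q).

n_0=9 n_1=31 n_2=33 n_3=11  [Q]
∂1: piv[ab,al,am,av,aw,ay,az,gl] rk=8  ker:bl,bm,bv,bw,bz,gm,gw,gy,lm,lv,lw,ly,lz,mv,mw,my,mz,vw,vy,vz,wy,wz,yz
∂2: piv[abv,abw,abz,alv,alz,avw,avz,awz,blv,gly,gmw,gmy,gwy,lmv,lmw,lmz,lvw,lwy,lyz,vwy] rk=20  ker:blz,bvw,bvz,bwz,lvz,lwz,mvw,mvz,mwy,mwz,vwz,vyz,wyz
∂3: piv[abvw,abvz,abwz,avwz,lmvw,lmvz,lmwz,lvwz,lwyz] rk=9  ker:bvwz,mvwz
b_2=(33−20)−9=4

b_2=4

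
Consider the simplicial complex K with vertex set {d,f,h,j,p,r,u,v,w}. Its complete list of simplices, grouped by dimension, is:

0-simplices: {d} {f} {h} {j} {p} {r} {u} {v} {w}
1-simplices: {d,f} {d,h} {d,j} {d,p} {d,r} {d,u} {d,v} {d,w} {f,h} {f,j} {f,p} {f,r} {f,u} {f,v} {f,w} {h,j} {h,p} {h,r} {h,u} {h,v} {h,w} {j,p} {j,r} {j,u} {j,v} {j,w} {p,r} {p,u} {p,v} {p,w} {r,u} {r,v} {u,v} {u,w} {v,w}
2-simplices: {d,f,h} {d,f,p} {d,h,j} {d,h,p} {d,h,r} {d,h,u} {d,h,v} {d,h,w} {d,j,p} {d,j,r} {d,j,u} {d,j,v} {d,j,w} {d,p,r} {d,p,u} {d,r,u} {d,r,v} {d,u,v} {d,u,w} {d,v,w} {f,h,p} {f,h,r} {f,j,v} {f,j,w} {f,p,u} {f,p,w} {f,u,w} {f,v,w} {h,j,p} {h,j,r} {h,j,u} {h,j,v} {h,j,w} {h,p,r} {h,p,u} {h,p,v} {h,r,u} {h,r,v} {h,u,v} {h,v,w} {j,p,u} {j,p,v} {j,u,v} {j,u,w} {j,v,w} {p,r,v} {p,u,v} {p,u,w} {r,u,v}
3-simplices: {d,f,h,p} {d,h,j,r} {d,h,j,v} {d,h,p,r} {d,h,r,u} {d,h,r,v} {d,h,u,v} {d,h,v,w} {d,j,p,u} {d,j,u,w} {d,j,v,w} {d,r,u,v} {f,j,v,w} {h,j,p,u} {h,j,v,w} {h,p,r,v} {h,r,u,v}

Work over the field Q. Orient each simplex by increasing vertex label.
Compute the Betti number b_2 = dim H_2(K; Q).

n_0=9 n_1=35 n_2=49 n_3=17  [Q]
∂1: piv[df,dh,dj,dp,dr,du,dv,dw] rk=8  ker:fh,fj,fp,fr,fu,fv,fw,hj,hp,hr,hu,hv,hw,jp,jr,ju,jv,jw,pr,pu,pv,pw,ru,rv,uv,uw,vw
∂2: piv[dfh,dfp,dhj,dhp,dhr,dhu,dhv,dhw,djp,djr,dju,djv,djw,dpr,dpu,dru,drv,duv,duw,dvw,fhr,fjv,fjw,fpu,fpw,fuw,hpv] rk=27  ker:fhp,fvw,hjp,hjr,hju,hjv,hjw,hpr,hpu,hru,hrv,huv,hvw,jpu,jpv,juv,juw,jvw,prv,puv,puw,ruv
∂3: piv[dfhp,dhjr,dhjv,dhpr,dhru,dhrv,dhuv,dhvw,djpu,djuw,djvw,druv,fjvw,hjpu,hjvw,hprv] rk=16  ker:hruv
b_2=(49−27)−16=6

b_2=6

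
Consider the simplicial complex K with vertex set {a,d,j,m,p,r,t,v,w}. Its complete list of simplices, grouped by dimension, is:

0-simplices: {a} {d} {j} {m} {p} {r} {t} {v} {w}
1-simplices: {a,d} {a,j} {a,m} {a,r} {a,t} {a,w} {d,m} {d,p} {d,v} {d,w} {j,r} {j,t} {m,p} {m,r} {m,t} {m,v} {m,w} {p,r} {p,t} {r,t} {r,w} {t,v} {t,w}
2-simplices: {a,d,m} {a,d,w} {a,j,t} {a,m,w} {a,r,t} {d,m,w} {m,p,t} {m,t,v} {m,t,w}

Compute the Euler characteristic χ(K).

n_0=9 n_1=23 n_2=9
χ=+9−23+9=-5

χ(K)=-5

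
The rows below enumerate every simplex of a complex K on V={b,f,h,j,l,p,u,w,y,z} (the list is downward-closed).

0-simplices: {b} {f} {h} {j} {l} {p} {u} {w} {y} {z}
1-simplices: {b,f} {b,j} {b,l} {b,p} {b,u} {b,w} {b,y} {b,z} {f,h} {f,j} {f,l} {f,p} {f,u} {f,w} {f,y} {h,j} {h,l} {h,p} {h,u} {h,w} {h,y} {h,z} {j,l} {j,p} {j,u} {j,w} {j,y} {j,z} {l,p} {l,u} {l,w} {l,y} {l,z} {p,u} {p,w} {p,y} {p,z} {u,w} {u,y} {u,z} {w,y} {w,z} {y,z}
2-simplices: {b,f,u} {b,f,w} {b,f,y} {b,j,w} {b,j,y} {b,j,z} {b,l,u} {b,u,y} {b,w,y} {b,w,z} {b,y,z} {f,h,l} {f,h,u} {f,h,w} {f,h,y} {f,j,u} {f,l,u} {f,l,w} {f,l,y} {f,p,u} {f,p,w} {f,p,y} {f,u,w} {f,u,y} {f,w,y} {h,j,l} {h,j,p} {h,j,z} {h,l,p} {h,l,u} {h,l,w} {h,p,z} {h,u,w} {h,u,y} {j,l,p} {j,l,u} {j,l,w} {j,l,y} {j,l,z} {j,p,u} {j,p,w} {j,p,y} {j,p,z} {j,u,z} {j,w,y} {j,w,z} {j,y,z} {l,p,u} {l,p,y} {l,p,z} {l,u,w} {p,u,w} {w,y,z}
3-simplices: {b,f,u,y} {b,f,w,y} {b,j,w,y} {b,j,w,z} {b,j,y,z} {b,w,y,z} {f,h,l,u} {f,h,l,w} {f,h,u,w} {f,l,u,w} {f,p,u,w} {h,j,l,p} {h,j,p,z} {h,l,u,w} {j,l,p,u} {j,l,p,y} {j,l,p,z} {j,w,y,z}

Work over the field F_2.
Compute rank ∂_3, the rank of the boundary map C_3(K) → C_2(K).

n_0=10 n_1=43 n_2=53 n_3=18  [Z2]
∂1: piv[bf,bj,bl,bp,bu,bw,by,bz,fh] rk=9  ker:fj,fl,fp,fu,fw,fy,hj,hl,hp,hu,hw,hy,hz,jl,jp,ju,jw,jy,jz,lp,lu,lw,ly,lz,pu,pw,py,pz,uw,uy,uz,wy,wz,yz
∂2: piv[bfu,bfw,bfy,bjw,bjy,bjz,blu,buy,bwy,bwz,byz,fhl,fhu,fhw,fhy,fju,flu,flw,fly,fpu,fpw,fpy,fuw,hjl,hjp,hjz,hlp,hpz,jlu,jlw,jlz,jpu,juz] rk=33  ker:fuy,fwy,hlu,hlw,huw,huy,jlp,jly,jpw,jpy,jpz,jwy,jwz,jyz,lpu,lpy,lpz,luw,puw,wyz
∂3: piv[bfuy,bfwy,bjwy,bjwz,bjyz,bwyz,fhlu,fhlw,fhuw,fluw,fpuw,hjlp,hjpz,jlpu,jlpy,jlpz] rk=16  ker:hluw,jwyz
rk∂_3=16

rank∂_3=16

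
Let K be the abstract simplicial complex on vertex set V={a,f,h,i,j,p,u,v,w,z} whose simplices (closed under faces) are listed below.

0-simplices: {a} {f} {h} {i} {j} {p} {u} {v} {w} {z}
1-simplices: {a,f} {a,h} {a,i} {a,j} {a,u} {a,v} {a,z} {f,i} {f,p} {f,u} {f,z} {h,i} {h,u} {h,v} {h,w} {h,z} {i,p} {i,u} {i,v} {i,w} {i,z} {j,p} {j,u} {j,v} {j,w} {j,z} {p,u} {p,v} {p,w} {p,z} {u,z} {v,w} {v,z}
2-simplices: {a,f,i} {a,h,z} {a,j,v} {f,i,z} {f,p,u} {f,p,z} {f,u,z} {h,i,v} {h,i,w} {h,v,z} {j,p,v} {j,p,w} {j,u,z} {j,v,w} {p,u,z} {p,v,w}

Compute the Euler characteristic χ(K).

n_0=10 n_1=33 n_2=16
χ=+10−33+16=-7

χ(K)=-7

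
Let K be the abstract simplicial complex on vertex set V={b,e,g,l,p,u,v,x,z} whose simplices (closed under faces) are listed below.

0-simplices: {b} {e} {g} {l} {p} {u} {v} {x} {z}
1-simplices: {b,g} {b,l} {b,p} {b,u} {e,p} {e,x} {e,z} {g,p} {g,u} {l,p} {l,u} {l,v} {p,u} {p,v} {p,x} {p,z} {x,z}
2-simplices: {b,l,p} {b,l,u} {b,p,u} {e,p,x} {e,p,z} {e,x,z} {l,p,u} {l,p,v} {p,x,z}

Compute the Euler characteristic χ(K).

n_0=9 n_1=17 n_2=9
χ=+9−17+9=1

χ(K)=1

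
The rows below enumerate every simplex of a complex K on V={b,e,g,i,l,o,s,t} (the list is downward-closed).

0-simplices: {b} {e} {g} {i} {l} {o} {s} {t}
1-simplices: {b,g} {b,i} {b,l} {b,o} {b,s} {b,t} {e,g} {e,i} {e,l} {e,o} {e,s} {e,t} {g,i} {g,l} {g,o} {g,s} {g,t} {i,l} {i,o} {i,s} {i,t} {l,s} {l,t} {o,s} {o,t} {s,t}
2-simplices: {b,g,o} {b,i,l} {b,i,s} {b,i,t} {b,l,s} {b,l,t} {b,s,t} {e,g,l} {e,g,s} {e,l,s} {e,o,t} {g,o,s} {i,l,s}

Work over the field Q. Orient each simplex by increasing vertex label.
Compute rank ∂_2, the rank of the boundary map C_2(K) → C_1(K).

rank∂_2=12

n_0=8 n_1=26 n_2=13  [Q]
∂1: piv[bg,bi,bl,bo,bs,bt,eg] rk=7  ker:ei,el,eo,es,et,gi,gl,go,gs,gt,il,io,is,it,ls,lt,os,ot,st
∂2: piv[bgo,bil,bis,bit,bls,blt,bst,egl,egs,els,eot,gos] rk=12  ker:ils
rk∂_2=12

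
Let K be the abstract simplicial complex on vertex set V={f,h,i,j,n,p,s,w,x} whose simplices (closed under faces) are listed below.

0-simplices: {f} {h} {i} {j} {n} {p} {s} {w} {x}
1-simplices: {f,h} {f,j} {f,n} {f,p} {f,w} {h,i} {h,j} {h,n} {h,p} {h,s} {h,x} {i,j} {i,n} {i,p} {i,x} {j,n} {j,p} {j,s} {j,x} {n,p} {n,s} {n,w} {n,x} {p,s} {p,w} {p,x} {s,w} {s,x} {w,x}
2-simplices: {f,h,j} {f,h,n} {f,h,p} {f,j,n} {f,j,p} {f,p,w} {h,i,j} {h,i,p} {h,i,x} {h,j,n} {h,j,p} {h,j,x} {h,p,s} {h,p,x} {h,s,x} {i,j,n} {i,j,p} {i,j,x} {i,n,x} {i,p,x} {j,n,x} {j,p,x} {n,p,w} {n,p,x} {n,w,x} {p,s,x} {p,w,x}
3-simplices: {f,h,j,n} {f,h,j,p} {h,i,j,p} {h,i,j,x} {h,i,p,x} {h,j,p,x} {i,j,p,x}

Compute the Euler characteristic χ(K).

n_0=9 n_1=29 n_2=27 n_3=7
χ=+9−29+27−7=0

χ(K)=0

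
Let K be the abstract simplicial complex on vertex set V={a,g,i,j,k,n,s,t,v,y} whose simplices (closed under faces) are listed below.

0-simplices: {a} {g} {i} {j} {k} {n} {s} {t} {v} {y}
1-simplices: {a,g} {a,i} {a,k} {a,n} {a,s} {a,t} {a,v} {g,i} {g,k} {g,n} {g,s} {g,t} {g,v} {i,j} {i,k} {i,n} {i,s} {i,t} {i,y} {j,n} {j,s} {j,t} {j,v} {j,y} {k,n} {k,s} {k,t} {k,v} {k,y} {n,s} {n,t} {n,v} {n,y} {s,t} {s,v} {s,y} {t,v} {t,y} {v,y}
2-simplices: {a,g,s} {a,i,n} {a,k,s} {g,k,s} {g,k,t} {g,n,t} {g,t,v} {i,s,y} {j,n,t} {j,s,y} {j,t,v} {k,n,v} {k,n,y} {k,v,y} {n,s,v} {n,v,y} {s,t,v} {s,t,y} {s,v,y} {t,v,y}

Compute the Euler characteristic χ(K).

n_0=10 n_1=39 n_2=20
χ=+10−39+20=-9

χ(K)=-9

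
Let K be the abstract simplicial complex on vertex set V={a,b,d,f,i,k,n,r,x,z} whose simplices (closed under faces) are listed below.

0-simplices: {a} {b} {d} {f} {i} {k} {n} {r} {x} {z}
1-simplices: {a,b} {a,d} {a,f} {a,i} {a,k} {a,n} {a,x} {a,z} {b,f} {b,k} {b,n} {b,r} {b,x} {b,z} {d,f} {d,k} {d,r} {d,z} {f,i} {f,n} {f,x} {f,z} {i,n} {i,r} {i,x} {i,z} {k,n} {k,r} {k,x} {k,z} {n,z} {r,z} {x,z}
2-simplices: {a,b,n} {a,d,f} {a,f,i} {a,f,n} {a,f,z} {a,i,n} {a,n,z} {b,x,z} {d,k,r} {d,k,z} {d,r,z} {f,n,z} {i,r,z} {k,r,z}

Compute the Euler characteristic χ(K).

χ(K)=-9

n_0=10 n_1=33 n_2=14
χ=+10−33+14=-9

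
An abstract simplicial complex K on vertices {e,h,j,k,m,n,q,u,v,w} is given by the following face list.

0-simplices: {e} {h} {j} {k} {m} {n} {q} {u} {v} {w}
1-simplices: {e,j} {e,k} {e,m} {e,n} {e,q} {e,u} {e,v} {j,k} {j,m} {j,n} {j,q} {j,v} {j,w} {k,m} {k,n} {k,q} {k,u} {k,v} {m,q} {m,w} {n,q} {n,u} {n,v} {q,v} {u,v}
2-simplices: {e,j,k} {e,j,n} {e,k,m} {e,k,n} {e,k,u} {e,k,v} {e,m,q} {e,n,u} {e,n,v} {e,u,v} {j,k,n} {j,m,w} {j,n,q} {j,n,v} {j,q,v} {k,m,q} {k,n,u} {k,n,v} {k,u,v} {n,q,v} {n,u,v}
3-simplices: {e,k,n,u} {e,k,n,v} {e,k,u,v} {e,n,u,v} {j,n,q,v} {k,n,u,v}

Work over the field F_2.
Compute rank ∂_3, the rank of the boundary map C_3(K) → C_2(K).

rank∂_3=5

n_0=10 n_1=25 n_2=21 n_3=6  [Z2]
∂1: piv[ej,ek,em,en,eq,eu,ev,jw] rk=8  ker:jk,jm,jn,jq,jv,km,kn,kq,ku,kv,mq,mw,nq,nu,nv,qv,uv
∂2: piv[ejk,ejn,ekm,ekn,eku,ekv,emq,enu,env,euv,jmw,jnq,jnv,jqv,kmq] rk=15  ker:jkn,knu,knv,kuv,nqv,nuv
∂3: piv[eknu,eknv,ekuv,enuv,jnqv] rk=5  ker:knuv
rk∂_3=5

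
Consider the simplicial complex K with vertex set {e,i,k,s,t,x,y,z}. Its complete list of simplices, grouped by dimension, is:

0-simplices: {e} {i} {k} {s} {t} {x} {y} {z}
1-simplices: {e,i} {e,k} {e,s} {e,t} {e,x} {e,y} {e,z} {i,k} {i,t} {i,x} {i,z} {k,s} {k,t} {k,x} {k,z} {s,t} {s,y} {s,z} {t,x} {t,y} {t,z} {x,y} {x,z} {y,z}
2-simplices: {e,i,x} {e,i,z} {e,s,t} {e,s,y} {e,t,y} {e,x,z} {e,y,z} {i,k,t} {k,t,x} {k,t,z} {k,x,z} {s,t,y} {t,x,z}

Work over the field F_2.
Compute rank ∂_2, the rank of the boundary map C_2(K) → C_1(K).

n_0=8 n_1=24 n_2=13  [Z2]
∂1: piv[ei,ek,es,et,ex,ey,ez] rk=7  ker:ik,it,ix,iz,ks,kt,kx,kz,st,sy,sz,tx,ty,tz,xy,xz,yz
∂2: piv[eix,eiz,est,esy,ety,exz,eyz,ikt,ktx,ktz,kxz] rk=11  ker:sty,txz
rk∂_2=11

rank∂_2=11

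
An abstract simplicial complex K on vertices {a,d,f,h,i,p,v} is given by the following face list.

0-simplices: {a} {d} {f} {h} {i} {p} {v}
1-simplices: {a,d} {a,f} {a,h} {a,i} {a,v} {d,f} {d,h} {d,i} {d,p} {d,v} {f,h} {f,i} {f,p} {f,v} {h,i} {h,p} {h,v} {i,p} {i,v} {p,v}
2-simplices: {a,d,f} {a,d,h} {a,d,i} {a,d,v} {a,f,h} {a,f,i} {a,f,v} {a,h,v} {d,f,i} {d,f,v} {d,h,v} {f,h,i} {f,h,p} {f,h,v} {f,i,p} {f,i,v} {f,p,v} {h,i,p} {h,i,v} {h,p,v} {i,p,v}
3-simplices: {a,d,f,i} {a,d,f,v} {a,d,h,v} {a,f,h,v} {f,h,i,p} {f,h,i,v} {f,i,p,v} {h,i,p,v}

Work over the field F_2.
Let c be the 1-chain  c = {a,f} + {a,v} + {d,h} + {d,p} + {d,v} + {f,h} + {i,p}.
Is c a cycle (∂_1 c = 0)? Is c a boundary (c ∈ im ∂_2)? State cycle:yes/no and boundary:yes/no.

n_0=7 n_1=20 n_2=21 n_3=8  [Z2]
∂1: piv[ad,af,ah,ai,av,dp] rk=6  ker:df,dh,di,dv,fh,fi,fp,fv,hi,hp,hv,ip,iv,pv
∂2: piv[adf,adh,adi,adv,afh,afi,afv,ahv,fhi,fhp,fip,fiv,fpv] rk=13  ker:dfi,dfv,dhv,fhv,hip,hiv,hpv,ipv
∂3: piv[adfi,adfv,adhv,afhv,fhip,fhiv,fipv,hipv] rk=8
∂1c = {d} + {i}

cycle:no boundary:no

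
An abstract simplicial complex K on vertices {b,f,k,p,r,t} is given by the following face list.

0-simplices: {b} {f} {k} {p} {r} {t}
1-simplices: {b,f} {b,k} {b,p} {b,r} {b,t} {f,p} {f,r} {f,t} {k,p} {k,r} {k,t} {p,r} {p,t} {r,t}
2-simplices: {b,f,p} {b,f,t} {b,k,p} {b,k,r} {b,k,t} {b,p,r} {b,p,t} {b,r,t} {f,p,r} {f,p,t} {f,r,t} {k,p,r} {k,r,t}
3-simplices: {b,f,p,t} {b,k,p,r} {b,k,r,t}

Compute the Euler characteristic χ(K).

χ(K)=2

n_0=6 n_1=14 n_2=13 n_3=3
χ=+6−14+13−3=2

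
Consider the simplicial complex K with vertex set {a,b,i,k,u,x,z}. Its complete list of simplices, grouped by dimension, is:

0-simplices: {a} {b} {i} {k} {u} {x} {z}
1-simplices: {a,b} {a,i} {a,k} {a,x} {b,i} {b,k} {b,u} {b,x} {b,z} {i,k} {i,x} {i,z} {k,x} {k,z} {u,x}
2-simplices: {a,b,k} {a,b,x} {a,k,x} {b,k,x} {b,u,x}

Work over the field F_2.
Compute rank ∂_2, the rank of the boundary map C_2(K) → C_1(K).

n_0=7 n_1=15 n_2=5  [Z2]
∂1: piv[ab,ai,ak,ax,bu,bz] rk=6  ker:bi,bk,bx,ik,ix,iz,kx,kz,ux
∂2: piv[abk,abx,akx,bux] rk=4  ker:bkx
rk∂_2=4

rank∂_2=4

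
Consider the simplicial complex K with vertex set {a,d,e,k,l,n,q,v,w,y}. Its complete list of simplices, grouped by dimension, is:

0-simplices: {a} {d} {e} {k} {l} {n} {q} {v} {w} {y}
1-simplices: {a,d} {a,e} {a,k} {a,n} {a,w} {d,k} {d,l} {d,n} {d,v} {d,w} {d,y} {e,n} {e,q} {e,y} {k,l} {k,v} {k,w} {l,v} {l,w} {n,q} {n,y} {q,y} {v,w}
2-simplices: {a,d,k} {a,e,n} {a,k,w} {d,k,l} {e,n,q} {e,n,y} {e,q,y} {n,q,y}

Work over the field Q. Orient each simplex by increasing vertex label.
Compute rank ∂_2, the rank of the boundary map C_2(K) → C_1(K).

rank∂_2=7

n_0=10 n_1=23 n_2=8  [Q]
∂1: piv[ad,ae,ak,an,aw,dl,dv,dy,eq] rk=9  ker:dk,dn,dw,en,ey,kl,kv,kw,lv,lw,nq,ny,qy,vw
∂2: piv[adk,aen,akw,dkl,enq,eny,eqy] rk=7  ker:nqy
rk∂_2=7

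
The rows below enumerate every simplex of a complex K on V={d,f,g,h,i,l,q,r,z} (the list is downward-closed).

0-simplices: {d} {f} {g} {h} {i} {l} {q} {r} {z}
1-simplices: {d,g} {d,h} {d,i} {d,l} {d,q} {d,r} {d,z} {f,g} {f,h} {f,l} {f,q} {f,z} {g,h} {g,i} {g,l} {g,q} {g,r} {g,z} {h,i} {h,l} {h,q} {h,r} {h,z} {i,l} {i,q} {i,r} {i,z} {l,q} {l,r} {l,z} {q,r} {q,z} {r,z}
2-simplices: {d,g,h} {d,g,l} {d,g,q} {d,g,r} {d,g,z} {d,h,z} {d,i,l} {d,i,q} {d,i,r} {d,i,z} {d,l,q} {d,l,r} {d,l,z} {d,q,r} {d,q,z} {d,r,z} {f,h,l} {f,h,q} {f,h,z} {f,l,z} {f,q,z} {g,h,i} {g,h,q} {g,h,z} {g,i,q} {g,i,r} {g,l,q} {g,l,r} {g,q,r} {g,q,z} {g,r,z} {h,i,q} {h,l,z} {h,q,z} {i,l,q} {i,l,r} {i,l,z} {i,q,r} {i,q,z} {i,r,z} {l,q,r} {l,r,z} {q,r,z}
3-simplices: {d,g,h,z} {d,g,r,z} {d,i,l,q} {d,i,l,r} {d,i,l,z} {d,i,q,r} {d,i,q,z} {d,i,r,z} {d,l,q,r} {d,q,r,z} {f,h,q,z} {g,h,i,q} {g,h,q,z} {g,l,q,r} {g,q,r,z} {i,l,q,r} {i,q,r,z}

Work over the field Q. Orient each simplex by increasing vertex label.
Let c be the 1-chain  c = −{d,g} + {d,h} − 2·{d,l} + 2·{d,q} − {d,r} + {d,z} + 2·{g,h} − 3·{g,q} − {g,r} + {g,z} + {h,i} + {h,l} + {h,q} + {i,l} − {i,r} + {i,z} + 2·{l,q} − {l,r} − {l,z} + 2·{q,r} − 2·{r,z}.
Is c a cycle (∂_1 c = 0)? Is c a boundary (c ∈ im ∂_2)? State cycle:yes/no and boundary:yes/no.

cycle:yes boundary:yes

n_0=9 n_1=33 n_2=43 n_3=17  [Q]
∂1: piv[dg,dh,di,dl,dq,dr,dz,fg] rk=8  ker:fh,fl,fq,fz,gh,gi,gl,gq,gr,gz,hi,hl,hq,hr,hz,il,iq,ir,iz,lq,lr,lz,qr,qz,rz
∂2: piv[dgh,dgl,dgq,dgr,dgz,dhz,dil,diq,dir,diz,dlq,dlr,dlz,dqr,dqz,drz,fhl,fhq,fhz,flz,fqz,ghi,giq] rk=23  ker:ghq,ghz,gir,glq,glr,gqr,gqz,grz,hiq,hlz,hqz,ilq,ilr,ilz,iqr,iqz,irz,lqr,lrz,qrz
∂3: piv[dghz,dgrz,dilq,dilr,dilz,diqr,diqz,dirz,dlqr,dqrz,fhqz,ghiq,ghqz,glqr,gqrz] rk=15  ker:ilqr,iqrz
∂1c = 0
c vs im∂2: reduces to 0 ⇒ boundary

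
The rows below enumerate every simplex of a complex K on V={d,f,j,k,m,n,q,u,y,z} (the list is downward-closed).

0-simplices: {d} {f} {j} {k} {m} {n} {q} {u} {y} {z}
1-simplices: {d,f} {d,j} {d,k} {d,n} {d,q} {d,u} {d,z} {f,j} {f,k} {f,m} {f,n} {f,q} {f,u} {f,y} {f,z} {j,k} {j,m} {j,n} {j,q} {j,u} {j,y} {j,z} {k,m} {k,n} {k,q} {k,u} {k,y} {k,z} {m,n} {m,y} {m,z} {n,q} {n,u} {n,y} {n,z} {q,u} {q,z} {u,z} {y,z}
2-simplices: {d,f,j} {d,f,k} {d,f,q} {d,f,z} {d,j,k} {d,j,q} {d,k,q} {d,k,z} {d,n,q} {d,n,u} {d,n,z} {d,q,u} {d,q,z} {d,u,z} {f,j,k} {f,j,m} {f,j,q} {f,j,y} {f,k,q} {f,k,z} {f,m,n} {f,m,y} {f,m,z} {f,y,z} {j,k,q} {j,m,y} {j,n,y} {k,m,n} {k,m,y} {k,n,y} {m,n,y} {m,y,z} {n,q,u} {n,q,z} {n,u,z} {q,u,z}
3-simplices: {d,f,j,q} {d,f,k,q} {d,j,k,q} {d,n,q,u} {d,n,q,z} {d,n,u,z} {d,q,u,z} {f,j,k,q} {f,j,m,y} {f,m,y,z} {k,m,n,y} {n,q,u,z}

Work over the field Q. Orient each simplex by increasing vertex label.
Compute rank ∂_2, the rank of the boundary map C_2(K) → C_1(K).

rank∂_2=24

n_0=10 n_1=39 n_2=36 n_3=12  [Q]
∂1: piv[df,dj,dk,dn,dq,du,dz,fm,fy] rk=9  ker:fj,fk,fn,fq,fu,fz,jk,jm,jn,jq,ju,jy,jz,km,kn,kq,ku,ky,kz,mn,my,mz,nq,nu,ny,nz,qu,qz,uz,yz
∂2: piv[dfj,dfk,dfq,dfz,djk,djq,dkq,dkz,dnq,dnu,dnz,dqu,dqz,duz,fjm,fjy,fmn,fmy,fmz,fyz,jny,kmn,kmy,kny] rk=24  ker:fjk,fjq,fkq,fkz,jkq,jmy,mny,myz,nqu,nqz,nuz,quz
∂3: piv[dfjq,dfkq,djkq,dnqu,dnqz,dnuz,dquz,fjkq,fjmy,fmyz,kmny] rk=11  ker:nquz
rk∂_2=24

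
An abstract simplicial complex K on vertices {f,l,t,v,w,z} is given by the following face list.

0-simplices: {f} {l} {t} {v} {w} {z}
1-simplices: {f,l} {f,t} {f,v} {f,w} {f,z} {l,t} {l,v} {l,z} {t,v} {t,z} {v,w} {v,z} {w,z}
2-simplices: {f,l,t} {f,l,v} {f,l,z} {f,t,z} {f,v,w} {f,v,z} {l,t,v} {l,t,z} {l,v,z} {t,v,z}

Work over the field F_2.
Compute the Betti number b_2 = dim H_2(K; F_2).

b_2=3

n_0=6 n_1=13 n_2=10  [Z2]
∂1: piv[fl,ft,fv,fw,fz] rk=5  ker:lt,lv,lz,tv,tz,vw,vz,wz
∂2: piv[flt,flv,flz,ftz,fvw,fvz,ltv] rk=7  ker:ltz,lvz,tvz
b_2=(10−7)−0=3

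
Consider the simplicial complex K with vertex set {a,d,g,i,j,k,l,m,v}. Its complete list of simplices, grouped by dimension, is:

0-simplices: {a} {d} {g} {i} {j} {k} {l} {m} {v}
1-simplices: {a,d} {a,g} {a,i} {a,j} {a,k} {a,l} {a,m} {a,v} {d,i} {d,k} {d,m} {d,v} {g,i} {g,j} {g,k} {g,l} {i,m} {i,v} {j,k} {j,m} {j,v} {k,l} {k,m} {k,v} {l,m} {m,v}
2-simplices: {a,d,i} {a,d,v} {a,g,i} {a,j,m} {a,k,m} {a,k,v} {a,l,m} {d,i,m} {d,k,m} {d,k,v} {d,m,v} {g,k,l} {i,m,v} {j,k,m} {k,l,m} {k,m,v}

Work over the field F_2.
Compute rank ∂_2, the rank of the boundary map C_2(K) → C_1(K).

n_0=9 n_1=26 n_2=16  [Z2]
∂1: piv[ad,ag,ai,aj,ak,al,am,av] rk=8  ker:di,dk,dm,dv,gi,gj,gk,gl,im,iv,jk,jm,jv,kl,km,kv,lm,mv
∂2: piv[adi,adv,agi,ajm,akm,akv,alm,dim,dkm,dkv,dmv,gkl,imv,jkm,klm] rk=15  ker:kmv
rk∂_2=15

rank∂_2=15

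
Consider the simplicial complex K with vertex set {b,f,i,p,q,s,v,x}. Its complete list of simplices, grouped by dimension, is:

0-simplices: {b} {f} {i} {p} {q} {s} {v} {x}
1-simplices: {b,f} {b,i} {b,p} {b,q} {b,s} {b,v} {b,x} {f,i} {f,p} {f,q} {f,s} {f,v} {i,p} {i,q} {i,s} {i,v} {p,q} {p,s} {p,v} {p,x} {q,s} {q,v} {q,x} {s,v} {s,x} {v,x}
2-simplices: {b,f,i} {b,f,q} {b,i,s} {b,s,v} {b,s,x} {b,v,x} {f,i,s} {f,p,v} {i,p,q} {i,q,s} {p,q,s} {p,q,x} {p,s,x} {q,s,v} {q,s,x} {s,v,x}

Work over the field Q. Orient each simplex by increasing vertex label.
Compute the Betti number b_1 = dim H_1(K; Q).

n_0=8 n_1=26 n_2=16  [Q]
∂1: piv[bf,bi,bp,bq,bs,bv,bx] rk=7  ker:fi,fp,fq,fs,fv,ip,iq,is,iv,pq,ps,pv,px,qs,qv,qx,sv,sx,vx
∂2: piv[bfi,bfq,bis,bsv,bsx,bvx,fis,fpv,ipq,iqs,pqs,pqx,psx,qsv] rk=14  ker:qsx,svx
b_1=(26−7)−14=5

b_1=5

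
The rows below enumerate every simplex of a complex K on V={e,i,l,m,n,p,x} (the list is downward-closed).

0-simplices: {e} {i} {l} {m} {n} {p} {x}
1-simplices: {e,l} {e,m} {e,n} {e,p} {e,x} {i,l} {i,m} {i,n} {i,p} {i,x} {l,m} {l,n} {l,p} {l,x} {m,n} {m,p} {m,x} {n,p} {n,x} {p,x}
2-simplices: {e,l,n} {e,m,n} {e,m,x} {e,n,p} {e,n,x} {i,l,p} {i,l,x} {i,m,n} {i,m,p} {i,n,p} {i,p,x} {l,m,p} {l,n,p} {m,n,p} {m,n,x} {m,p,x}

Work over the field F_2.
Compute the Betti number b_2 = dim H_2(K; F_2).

b_2=2

n_0=7 n_1=20 n_2=16  [Z2]
∂1: piv[el,em,en,ep,ex,il] rk=6  ker:im,in,ip,ix,lm,ln,lp,lx,mn,mp,mx,np,nx,px
∂2: piv[eln,emn,emx,enp,enx,ilp,ilx,imn,imp,inp,ipx,lmp,lnp,mpx] rk=14  ker:mnp,mnx
b_2=(16−14)−0=2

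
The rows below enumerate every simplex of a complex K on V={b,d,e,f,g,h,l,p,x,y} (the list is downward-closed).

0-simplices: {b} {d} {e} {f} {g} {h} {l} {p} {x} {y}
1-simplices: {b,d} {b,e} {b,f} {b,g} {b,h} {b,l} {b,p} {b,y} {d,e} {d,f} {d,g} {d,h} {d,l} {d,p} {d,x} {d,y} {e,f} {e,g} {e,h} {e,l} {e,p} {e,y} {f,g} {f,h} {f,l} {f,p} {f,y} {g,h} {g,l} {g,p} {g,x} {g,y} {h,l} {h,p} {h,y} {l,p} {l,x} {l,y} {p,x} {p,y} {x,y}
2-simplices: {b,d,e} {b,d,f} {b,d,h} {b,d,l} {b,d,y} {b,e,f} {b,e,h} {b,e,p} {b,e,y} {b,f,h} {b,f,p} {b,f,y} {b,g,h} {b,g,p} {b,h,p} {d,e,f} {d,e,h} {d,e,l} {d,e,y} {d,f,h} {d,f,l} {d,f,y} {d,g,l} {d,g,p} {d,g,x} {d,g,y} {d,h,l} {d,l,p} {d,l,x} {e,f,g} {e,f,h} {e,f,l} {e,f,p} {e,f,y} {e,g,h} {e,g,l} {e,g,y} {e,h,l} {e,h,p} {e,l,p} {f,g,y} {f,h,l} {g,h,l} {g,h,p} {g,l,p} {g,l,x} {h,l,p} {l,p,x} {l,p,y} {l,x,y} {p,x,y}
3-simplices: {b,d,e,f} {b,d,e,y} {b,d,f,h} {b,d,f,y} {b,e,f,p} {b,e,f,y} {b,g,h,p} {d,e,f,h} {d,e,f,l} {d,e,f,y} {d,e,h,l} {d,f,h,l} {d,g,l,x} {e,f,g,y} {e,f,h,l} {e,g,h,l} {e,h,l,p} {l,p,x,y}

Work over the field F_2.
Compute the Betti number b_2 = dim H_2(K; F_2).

b_2=5

n_0=10 n_1=41 n_2=51 n_3=18  [Z2]
∂1: piv[bd,be,bf,bg,bh,bl,bp,by,dx] rk=9  ker:de,df,dg,dh,dl,dp,dy,ef,eg,eh,el,ep,ey,fg,fh,fl,fp,fy,gh,gl,gp,gx,gy,hl,hp,hy,lp,lx,ly,px,py,xy
∂2: piv[bde,bdf,bdh,bdl,bdy,bef,beh,bep,bey,bfh,bfp,bfy,bgh,bgp,bhp,del,dfl,dgl,dgp,dgx,dgy,dhl,dlp,dlx,efg,egh,egl,lpx,lpy,lxy] rk=30  ker:def,deh,dey,dfh,dfy,efh,efl,efp,efy,egy,ehl,ehp,elp,fgy,fhl,ghl,ghp,glp,glx,hlp,pxy
∂3: piv[bdef,bdey,bdfh,bdfy,befp,befy,bghp,defh,defl,dehl,dfhl,dglx,efgy,eghl,ehlp,lpxy] rk=16  ker:defy,efhl
b_2=(51−30)−16=5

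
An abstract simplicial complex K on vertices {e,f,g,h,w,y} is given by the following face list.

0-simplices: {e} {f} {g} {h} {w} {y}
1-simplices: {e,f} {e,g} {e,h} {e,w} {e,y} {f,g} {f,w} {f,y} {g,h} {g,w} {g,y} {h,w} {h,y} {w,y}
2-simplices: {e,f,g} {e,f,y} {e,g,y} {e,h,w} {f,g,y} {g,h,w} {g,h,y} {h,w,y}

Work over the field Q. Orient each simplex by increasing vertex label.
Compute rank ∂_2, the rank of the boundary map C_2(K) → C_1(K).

n_0=6 n_1=14 n_2=8  [Q]
∂1: piv[ef,eg,eh,ew,ey] rk=5  ker:fg,fw,fy,gh,gw,gy,hw,hy,wy
∂2: piv[efg,efy,egy,ehw,ghw,ghy,hwy] rk=7  ker:fgy
rk∂_2=7

rank∂_2=7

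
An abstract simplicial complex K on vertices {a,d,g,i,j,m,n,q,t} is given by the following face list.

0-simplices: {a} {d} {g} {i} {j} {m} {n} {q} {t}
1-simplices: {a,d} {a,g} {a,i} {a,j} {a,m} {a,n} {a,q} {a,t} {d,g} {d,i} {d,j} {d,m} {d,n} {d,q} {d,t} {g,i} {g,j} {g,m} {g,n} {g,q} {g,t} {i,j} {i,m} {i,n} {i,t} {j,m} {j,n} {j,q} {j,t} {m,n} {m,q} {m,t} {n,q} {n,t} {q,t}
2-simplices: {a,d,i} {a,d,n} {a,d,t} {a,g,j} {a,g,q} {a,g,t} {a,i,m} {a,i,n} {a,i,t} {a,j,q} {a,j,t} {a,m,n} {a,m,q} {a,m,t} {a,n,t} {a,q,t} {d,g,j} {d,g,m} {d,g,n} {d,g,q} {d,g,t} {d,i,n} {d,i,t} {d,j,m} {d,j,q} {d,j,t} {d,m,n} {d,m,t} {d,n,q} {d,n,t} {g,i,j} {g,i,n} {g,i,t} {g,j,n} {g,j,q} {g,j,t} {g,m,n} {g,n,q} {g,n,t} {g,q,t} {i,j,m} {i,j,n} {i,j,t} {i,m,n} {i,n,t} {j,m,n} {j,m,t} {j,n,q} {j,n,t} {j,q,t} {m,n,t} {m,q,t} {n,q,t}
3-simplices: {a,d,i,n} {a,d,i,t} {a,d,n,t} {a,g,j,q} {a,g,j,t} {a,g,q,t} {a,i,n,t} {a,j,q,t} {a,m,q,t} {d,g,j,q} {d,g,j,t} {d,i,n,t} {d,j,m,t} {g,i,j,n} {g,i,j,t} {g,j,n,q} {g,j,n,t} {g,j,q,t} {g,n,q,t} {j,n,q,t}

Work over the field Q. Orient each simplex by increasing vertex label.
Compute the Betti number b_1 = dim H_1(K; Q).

b_1=0

n_0=9 n_1=35 n_2=53 n_3=20  [Q]
∂1: piv[ad,ag,ai,aj,am,an,aq,at] rk=8  ker:dg,di,dj,dm,dn,dq,dt,gi,gj,gm,gn,gq,gt,ij,im,in,it,jm,jn,jq,jt,mn,mq,mt,nq,nt,qt
∂2: piv[adi,adn,adt,agj,agq,agt,aim,ain,ait,ajq,ajt,amn,amq,amt,ant,aqt,dgj,dgm,dgn,dgq,dgt,djm,dmn,dnq,gij,gin,gjn] rk=27  ker:din,dit,djq,djt,dmt,dnt,git,gjq,gjt,gmn,gnq,gnt,gqt,ijm,ijn,ijt,imn,int,jmn,jmt,jnq,jnt,jqt,mnt,mqt,nqt
∂3: piv[adin,adit,adnt,agjq,agjt,agqt,aint,ajqt,amqt,dgjq,dgjt,djmt,gijn,gijt,gjnq,gjnt,gnqt] rk=17  ker:dint,gjqt,jnqt
b_1=(35−8)−27=0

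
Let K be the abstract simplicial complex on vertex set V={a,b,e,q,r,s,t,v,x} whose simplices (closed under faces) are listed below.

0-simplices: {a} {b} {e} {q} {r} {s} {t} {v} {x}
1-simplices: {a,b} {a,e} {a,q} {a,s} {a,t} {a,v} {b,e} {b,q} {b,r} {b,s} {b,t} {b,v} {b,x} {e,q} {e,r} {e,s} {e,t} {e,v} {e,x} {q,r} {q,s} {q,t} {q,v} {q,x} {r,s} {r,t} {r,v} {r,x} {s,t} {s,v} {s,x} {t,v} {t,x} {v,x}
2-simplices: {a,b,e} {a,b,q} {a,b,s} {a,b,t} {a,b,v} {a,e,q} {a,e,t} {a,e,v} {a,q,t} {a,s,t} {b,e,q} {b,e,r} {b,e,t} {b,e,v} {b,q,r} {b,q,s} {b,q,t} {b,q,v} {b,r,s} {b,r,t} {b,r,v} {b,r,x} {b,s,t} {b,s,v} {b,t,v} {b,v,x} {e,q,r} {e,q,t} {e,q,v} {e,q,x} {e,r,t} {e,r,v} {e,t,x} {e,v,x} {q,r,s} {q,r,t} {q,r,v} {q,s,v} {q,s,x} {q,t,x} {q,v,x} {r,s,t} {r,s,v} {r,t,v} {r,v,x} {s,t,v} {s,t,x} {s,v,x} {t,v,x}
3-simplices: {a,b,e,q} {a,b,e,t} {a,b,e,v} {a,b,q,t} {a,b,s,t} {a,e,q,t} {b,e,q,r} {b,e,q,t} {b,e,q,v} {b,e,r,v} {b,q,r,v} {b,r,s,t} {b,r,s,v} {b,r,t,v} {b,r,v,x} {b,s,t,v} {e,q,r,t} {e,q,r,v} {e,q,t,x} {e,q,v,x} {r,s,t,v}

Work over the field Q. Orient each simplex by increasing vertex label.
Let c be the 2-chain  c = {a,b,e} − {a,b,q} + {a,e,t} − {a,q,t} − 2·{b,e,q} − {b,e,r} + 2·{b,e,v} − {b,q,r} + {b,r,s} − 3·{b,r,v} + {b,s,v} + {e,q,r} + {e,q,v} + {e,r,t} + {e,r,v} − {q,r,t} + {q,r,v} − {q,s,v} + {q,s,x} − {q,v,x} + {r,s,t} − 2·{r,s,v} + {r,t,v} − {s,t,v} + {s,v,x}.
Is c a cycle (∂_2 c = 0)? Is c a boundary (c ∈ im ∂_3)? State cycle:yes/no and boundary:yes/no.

n_0=9 n_1=34 n_2=49 n_3=21  [Q]
∂1: piv[ab,ae,aq,as,at,av,br,bx] rk=8  ker:be,bq,bs,bt,bv,eq,er,es,et,ev,ex,qr,qs,qt,qv,qx,rs,rt,rv,rx,st,sv,sx,tv,tx,vx
∂2: piv[abe,abq,abs,abt,abv,aeq,aet,aev,aqt,ast,ber,bqr,bqs,bqv,brs,brt,brv,brx,bsv,btv,bvx,eqx,etx,evx,qsx] rk=25  ker:beq,bet,bev,bqt,bst,eqr,eqt,eqv,ert,erv,qrs,qrt,qrv,qsv,qtx,qvx,rst,rsv,rtv,rvx,stv,stx,svx,tvx
∂3: piv[abeq,abet,abev,abqt,abst,aeqt,beqr,beqv,berv,bqrv,brst,brsv,brtv,brvx,bstv,eqrt,eqtx,eqvx] rk=18  ker:beqt,eqrv,rstv
∂2c = 0
c vs im∂3: residual ≠ 0 ⇒ not boundary

cycle:yes boundary:no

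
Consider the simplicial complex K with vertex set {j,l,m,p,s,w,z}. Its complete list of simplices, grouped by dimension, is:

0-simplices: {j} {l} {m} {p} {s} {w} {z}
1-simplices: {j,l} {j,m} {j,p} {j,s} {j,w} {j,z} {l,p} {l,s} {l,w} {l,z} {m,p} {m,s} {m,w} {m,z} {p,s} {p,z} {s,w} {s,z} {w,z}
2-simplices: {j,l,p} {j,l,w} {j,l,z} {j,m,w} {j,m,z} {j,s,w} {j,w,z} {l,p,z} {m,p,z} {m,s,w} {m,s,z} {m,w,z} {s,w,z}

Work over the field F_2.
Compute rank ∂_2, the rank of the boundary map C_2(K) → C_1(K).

n_0=7 n_1=19 n_2=13  [Z2]
∂1: piv[jl,jm,jp,js,jw,jz] rk=6  ker:lp,ls,lw,lz,mp,ms,mw,mz,ps,pz,sw,sz,wz
∂2: piv[jlp,jlw,jlz,jmw,jmz,jsw,jwz,lpz,mpz,msw,msz] rk=11  ker:mwz,swz
rk∂_2=11

rank∂_2=11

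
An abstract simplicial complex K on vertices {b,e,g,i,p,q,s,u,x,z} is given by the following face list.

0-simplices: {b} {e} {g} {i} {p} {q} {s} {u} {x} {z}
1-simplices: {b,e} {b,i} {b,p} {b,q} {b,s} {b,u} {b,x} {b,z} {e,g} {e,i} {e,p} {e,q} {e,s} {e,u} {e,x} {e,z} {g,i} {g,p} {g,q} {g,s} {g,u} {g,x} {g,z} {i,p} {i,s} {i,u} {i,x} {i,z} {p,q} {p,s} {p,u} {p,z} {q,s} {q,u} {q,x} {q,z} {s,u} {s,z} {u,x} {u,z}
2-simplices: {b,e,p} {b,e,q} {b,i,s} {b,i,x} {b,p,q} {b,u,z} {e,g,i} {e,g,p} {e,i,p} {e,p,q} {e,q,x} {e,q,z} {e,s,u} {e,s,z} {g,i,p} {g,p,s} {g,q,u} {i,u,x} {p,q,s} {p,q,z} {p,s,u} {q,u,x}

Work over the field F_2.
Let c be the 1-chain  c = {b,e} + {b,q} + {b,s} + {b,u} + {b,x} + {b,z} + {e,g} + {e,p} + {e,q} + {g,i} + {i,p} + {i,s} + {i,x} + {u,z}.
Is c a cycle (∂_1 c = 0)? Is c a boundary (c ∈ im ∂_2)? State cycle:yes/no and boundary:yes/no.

n_0=10 n_1=40 n_2=22  [Z2]
∂1: piv[be,bi,bp,bq,bs,bu,bx,bz,eg] rk=9  ker:ei,ep,eq,es,eu,ex,ez,gi,gp,gq,gs,gu,gx,gz,ip,is,iu,ix,iz,pq,ps,pu,pz,qs,qu,qx,qz,su,sz,ux,uz
∂2: piv[bep,beq,bis,bix,bpq,buz,egi,egp,eip,eqx,eqz,esu,esz,gps,gqu,iux,pqs,pqz,psu,qux] rk=20  ker:epq,gip
∂1c = 0
c vs im∂2: reduces to 0 ⇒ boundary

cycle:yes boundary:yes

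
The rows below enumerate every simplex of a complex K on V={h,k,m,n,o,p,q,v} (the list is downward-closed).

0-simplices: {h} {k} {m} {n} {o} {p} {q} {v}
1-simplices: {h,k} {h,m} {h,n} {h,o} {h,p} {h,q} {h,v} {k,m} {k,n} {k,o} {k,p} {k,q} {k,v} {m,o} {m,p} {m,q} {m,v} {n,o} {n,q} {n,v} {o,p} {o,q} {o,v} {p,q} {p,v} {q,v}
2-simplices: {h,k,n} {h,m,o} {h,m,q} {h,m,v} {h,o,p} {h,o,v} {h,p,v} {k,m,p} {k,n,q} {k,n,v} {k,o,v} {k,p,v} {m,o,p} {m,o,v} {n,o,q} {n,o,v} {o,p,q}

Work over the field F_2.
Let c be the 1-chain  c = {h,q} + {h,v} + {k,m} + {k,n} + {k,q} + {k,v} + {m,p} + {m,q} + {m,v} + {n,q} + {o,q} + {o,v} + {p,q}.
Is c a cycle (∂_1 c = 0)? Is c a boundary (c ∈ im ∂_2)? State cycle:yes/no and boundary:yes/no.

cycle:yes boundary:yes

n_0=8 n_1=26 n_2=17  [Z2]
∂1: piv[hk,hm,hn,ho,hp,hq,hv] rk=7  ker:km,kn,ko,kp,kq,kv,mo,mp,mq,mv,no,nq,nv,op,oq,ov,pq,pv,qv
∂2: piv[hkn,hmo,hmq,hmv,hop,hov,hpv,kmp,knq,knv,kov,kpv,mop,noq,nov,opq] rk=16  ker:mov
∂1c = 0
c vs im∂2: reduces to 0 ⇒ boundary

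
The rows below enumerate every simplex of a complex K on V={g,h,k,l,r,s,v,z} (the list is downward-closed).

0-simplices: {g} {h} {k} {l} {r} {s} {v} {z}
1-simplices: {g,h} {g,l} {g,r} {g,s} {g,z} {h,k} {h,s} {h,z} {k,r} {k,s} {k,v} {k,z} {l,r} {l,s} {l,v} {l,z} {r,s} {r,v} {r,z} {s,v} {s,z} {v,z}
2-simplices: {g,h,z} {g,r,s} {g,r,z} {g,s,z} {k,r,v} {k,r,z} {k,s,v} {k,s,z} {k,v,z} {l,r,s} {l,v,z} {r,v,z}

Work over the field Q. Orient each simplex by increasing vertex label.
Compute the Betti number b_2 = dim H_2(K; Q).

n_0=8 n_1=22 n_2=12  [Q]
∂1: piv[gh,gl,gr,gs,gz,hk,kv] rk=7  ker:hs,hz,kr,ks,kz,lr,ls,lv,lz,rs,rv,rz,sv,sz,vz
∂2: piv[ghz,grs,grz,gsz,krv,krz,ksv,ksz,kvz,lrs,lvz] rk=11  ker:rvz
b_2=(12−11)−0=1

b_2=1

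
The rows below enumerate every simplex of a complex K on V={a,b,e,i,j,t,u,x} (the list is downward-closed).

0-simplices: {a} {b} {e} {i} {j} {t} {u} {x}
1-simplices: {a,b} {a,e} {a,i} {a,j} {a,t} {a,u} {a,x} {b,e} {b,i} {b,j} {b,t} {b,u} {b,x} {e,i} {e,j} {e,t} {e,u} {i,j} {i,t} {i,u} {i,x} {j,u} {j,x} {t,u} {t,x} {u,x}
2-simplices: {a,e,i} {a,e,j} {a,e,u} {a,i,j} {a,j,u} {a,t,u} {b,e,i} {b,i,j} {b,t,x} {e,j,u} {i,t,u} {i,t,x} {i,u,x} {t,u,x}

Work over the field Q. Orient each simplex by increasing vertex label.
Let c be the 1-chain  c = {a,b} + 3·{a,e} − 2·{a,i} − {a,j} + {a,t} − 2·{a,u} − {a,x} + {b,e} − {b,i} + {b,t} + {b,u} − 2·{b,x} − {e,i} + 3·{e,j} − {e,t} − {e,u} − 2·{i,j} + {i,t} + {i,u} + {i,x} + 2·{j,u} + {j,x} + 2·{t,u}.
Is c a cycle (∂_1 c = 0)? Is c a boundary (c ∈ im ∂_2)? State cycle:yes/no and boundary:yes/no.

cycle:no boundary:no

n_0=8 n_1=26 n_2=14  [Q]
∂1: piv[ab,ae,ai,aj,at,au,ax] rk=7  ker:be,bi,bj,bt,bu,bx,ei,ej,et,eu,ij,it,iu,ix,ju,jx,tu,tx,ux
∂2: piv[aei,aej,aeu,aij,aju,atu,bei,bij,btx,itu,itx,iux] rk=12  ker:eju,tux
∂1c = {a} + {b} + 4·{e} − 5·{i} − 3·{j} + 3·{u} − {x}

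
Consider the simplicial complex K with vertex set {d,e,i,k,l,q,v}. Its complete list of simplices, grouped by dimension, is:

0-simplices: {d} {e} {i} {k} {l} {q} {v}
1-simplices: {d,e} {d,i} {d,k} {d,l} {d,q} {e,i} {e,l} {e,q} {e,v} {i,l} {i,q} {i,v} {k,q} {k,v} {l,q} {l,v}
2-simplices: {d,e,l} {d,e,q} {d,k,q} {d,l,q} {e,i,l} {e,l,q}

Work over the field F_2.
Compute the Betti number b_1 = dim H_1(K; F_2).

b_1=5

n_0=7 n_1=16 n_2=6  [Z2]
∂1: piv[de,di,dk,dl,dq,ev] rk=6  ker:ei,el,eq,il,iq,iv,kq,kv,lq,lv
∂2: piv[del,deq,dkq,dlq,eil] rk=5  ker:elq
b_1=(16−6)−5=5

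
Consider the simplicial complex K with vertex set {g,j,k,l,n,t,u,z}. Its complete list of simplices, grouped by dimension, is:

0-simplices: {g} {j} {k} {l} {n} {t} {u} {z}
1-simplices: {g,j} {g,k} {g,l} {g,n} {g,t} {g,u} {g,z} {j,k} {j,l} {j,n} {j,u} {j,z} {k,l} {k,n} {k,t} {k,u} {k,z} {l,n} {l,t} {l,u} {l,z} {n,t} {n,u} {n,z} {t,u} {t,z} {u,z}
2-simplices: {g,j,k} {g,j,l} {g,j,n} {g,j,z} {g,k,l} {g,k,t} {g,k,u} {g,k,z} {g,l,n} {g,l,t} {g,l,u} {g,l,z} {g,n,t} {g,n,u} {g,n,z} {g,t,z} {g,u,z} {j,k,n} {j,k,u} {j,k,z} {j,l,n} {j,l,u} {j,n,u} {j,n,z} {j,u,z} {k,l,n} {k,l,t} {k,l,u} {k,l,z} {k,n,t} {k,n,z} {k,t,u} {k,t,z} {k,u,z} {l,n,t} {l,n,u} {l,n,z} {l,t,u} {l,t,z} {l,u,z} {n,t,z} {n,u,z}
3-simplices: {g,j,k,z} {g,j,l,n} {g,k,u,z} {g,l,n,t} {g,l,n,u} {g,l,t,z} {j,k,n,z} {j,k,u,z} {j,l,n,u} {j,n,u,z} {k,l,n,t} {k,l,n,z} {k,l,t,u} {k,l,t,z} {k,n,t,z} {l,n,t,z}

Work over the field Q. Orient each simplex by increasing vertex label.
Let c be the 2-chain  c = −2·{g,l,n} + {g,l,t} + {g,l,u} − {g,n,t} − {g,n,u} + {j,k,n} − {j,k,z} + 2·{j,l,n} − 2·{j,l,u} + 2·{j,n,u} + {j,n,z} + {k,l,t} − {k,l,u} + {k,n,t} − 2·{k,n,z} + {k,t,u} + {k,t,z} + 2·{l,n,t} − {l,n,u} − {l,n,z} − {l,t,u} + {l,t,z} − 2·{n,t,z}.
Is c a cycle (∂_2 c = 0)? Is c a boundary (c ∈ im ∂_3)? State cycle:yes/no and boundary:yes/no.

cycle:yes boundary:yes

n_0=8 n_1=27 n_2=42 n_3=16  [Q]
∂1: piv[gj,gk,gl,gn,gt,gu,gz] rk=7  ker:jk,jl,jn,ju,jz,kl,kn,kt,ku,kz,ln,lt,lu,lz,nt,nu,nz,tu,tz,uz
∂2: piv[gjk,gjl,gjn,gjz,gkl,gkt,gku,gkz,gln,glt,glu,glz,gnt,gnu,gnz,gtz,guz,jkn,jku,ktu] rk=20  ker:jkz,jln,jlu,jnu,jnz,juz,kln,klt,klu,klz,knt,knz,ktz,kuz,lnt,lnu,lnz,ltu,ltz,luz,ntz,nuz
∂3: piv[gjkz,gjln,gkuz,glnt,glnu,gltz,jknz,jkuz,jlnu,jnuz,klnt,klnz,kltu,kltz,kntz] rk=15  ker:lntz
∂2c = 0
c vs im∂3: reduces to 0 ⇒ boundary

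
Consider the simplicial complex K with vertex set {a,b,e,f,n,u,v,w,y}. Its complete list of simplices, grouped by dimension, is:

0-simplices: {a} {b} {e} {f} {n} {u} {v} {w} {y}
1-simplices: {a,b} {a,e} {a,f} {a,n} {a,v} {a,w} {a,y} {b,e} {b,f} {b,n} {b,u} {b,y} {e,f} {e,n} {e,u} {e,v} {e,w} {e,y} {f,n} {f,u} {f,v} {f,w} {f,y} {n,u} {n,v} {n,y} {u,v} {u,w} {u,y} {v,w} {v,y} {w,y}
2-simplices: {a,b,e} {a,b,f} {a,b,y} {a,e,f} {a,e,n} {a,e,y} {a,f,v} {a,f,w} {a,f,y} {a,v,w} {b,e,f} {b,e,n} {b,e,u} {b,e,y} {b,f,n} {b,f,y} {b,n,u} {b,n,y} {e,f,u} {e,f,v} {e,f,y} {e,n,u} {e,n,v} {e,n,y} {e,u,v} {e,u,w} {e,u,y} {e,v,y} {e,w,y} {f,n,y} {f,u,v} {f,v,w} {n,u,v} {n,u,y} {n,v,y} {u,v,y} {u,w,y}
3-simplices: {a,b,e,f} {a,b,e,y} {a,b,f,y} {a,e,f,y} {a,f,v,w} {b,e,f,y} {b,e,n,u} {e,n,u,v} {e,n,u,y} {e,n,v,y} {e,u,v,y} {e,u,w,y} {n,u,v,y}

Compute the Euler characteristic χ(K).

n_0=9 n_1=32 n_2=37 n_3=13
χ=+9−32+37−13=1

χ(K)=1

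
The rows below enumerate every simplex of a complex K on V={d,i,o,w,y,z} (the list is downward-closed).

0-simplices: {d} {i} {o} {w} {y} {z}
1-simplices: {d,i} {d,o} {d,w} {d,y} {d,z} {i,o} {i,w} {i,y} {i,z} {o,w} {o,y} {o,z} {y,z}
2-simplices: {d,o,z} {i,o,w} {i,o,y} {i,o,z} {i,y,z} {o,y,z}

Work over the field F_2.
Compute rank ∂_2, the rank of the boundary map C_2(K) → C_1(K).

n_0=6 n_1=13 n_2=6  [Z2]
∂1: piv[di,do,dw,dy,dz] rk=5  ker:io,iw,iy,iz,ow,oy,oz,yz
∂2: piv[doz,iow,ioy,ioz,iyz] rk=5  ker:oyz
rk∂_2=5

rank∂_2=5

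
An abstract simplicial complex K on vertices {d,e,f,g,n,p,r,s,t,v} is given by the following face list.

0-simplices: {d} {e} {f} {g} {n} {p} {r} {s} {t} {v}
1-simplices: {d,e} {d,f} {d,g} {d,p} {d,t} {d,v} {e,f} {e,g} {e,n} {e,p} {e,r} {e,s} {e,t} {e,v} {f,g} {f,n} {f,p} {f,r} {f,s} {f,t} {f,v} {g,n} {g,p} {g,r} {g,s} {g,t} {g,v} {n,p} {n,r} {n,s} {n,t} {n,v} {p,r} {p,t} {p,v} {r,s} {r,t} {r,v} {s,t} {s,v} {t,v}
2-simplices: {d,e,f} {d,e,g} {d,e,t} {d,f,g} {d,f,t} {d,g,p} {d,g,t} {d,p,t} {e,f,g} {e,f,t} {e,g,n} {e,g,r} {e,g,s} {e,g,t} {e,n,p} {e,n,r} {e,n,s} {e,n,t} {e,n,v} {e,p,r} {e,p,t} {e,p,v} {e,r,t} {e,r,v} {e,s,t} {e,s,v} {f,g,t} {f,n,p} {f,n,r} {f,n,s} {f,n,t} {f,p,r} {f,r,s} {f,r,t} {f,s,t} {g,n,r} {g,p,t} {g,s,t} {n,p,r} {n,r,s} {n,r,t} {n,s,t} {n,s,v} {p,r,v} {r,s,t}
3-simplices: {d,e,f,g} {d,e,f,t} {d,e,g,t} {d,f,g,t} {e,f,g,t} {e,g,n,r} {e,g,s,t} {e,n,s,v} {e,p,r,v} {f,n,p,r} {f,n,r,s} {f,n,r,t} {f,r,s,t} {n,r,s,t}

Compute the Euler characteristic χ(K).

n_0=10 n_1=41 n_2=45 n_3=14
χ=+10−41+45−14=0

χ(K)=0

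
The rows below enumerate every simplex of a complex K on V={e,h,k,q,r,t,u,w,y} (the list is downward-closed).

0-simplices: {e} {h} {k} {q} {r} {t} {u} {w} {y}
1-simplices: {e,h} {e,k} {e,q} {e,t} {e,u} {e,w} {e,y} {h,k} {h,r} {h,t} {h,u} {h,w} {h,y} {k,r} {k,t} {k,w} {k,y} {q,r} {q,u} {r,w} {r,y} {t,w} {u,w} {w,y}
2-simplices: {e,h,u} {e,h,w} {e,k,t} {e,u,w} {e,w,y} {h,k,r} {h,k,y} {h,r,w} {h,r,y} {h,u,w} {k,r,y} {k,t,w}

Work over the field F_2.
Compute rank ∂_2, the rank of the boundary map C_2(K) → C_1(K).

rank∂_2=10

n_0=9 n_1=24 n_2=12  [Z2]
∂1: piv[eh,ek,eq,et,eu,ew,ey,hr] rk=8  ker:hk,ht,hu,hw,hy,kr,kt,kw,ky,qr,qu,rw,ry,tw,uw,wy
∂2: piv[ehu,ehw,ekt,euw,ewy,hkr,hky,hrw,hry,ktw] rk=10  ker:huw,kry
rk∂_2=10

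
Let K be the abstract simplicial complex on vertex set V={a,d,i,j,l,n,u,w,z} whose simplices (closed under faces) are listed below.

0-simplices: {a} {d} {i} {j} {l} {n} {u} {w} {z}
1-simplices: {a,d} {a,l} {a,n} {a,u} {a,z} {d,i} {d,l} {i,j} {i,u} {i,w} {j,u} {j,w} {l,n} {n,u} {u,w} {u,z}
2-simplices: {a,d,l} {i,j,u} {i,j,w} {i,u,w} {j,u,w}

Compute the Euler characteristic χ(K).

χ(K)=-2

n_0=9 n_1=16 n_2=5
χ=+9−16+5=-2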